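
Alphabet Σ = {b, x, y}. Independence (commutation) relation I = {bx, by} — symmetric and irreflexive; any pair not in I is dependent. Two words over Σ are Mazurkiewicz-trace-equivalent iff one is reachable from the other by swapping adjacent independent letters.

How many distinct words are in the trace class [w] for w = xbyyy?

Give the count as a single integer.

0(x) covers ∅
1(b) covers ∅
2(y) covers 0:x
3(y) covers 2:y
4(y) covers 3:y
floor of heap: 0:x, 1:b
completions by unplaced set U, small U first (add the entries for U minus each lowest piece of U):
  |U|=1: {1}:1  {4}:1
  |U|=2: {1,4}:2  {3,4}:1
  |U|=3: {1,3,4}:3  {2,3,4}:1
  start at 0(x): 4
  start at 1(b): 1
sum over floor = 5

5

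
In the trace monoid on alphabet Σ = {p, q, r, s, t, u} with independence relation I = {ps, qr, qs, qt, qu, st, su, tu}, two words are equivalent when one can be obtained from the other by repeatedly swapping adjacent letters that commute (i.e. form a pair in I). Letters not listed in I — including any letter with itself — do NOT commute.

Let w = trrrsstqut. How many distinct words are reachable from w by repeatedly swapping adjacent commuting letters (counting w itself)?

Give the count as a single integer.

300

drop 0:t onto floor
drop 1:r onto {0:t}
drop 2:r onto {1:r}
drop 3:r onto {2:r}
drop 4:s onto {3:r}
drop 5:s onto {4:s}
drop 6:t onto {3:r}
drop 7:q onto floor
drop 8:u onto {3:r}
drop 9:t onto {6:t}
ground layer = {0:t, 7:q}
drop-orders for the pieces not yet dropped (sum over which currently-grounded one goes next):
  1 to go: {5} 1  {7} 1  {8} 1  {9} 1
  2 to go: {4,5} 1  {5,7} 2  {5,8} 2  {5,9} 2  {6,9} 1  {7,8} 2  {7,9} 2  {8,9} 2
  3 to go: {4,5,7} 3  {4,5,8} 3  {4,5,9} 3  {5,6,9} 3  {5,7,8} 6  {5,7,9} 6  {5,8,9} 6  {6,7,9} 3  {6,8,9} 3  {7,8,9} 6
  4 to go: {4,5,6,9} 6  {4,5,7,8} 12  {4,5,7,9} 12  {4,5,8,9} 12  {5,6,7,9} 12  {5,6,8,9} 12  {5,7,8,9} 24  {6,7,8,9} 12
  5 to go: {4,5,6,7,9} 30  {4,5,6,8,9} 30  {4,5,7,8,9} 60  {5,6,7,8,9} 60
  6 to go: {3,4,5,6,8,9} 30  {4,5,6,7,8,9} 180
  7 to go: {2,3,4,5,6,8,9} 30  {3,4,5,6,7,8,9} 210
  8 to go: {1,2,3,4,5,6,8,9} 30  {2,3,4,5,6,7,8,9} 240
  if 0:t drops first: 270 orders
  if 7:q drops first: 30 orders
heap linearizations: 300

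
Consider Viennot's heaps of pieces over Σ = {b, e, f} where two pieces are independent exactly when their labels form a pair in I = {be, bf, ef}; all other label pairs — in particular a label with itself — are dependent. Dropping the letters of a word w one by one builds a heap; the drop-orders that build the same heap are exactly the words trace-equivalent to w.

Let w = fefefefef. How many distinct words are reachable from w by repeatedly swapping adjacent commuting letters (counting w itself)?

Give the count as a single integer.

0(f) covers ∅
1(e) covers ∅
2(f) covers 0:f
3(e) covers 1:e
4(f) covers 2:f
5(e) covers 3:e
6(f) covers 4:f
7(e) covers 5:e
8(f) covers 6:f
floor of heap: 0:f, 1:e
completions by unplaced set U, small U first (add the entries for U minus each lowest piece of U):
  |U|=1: {7}:1  {8}:1
  |U|=2: {5,7}:1  {6,8}:1  {7,8}:2
  |U|=3: {3,5,7}:1  {4,6,8}:1  {5,7,8}:3  {6,7,8}:3
  |U|=4: {1,3,5,7}:1  {2,4,6,8}:1  {3,5,7,8}:4  {4,6,7,8}:4  {5,6,7,8}:6
  |U|=5: {0,2,4,6,8}:1  {1,3,5,7,8}:5  {2,4,6,7,8}:5  {3,5,6,7,8}:10  {4,5,6,7,8}:10
  |U|=6: {0,2,4,6,7,8}:6  {1,3,5,6,7,8}:15  {2,4,5,6,7,8}:15  {3,4,5,6,7,8}:20
  |U|=7: {0,2,4,5,6,7,8}:21  {1,3,4,5,6,7,8}:35  {2,3,4,5,6,7,8}:35
  start at 0(f): 70
  start at 1(e): 56
sum over floor = 126

126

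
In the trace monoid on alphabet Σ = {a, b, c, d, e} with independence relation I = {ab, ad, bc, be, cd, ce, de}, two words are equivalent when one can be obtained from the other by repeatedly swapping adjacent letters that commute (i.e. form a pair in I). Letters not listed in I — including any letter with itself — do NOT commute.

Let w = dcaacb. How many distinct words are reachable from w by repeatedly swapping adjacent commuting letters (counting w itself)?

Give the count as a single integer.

drop 0:d onto floor
drop 1:c onto floor
drop 2:a onto {1:c}
drop 3:a onto {2:a}
drop 4:c onto {3:a}
drop 5:b onto {0:d}
ground layer = {0:d, 1:c}
drop-orders for the pieces not yet dropped (sum over which currently-grounded one goes next):
  1 to go: {4} 1  {5} 1
  2 to go: {0,5} 1  {3,4} 1  {4,5} 2
  3 to go: {0,4,5} 3  {2,3,4} 1  {3,4,5} 3
  4 to go: {0,3,4,5} 6  {1,2,3,4} 1  {2,3,4,5} 4
  if 0:d drops first: 5 orders
  if 1:c drops first: 10 orders
heap linearizations: 15

15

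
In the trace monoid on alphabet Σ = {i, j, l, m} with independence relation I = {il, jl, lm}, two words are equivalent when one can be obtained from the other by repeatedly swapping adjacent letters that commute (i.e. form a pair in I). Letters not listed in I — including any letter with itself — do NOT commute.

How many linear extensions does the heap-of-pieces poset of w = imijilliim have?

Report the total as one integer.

45

#0=i has no predecessor
#1=m depends on [0:i]
#2=i depends on [1:m]
#3=j depends on [2:i]
#4=i depends on [3:j]
#5=l has no predecessor
#6=l depends on [5:l]
#7=i depends on [4:i]
#8=i depends on [7:i]
#9=m depends on [8:i]
sources: [0:i, 5:l]
N(rest) = Σ N(rest − s) over sources s of rest; N(one piece) = 1:
  size 1 → [6]=1  [9]=1
  size 2 → [5,6]=1  [6,9]=2  [8,9]=1
  size 3 → [5,6,9]=3  [6,8,9]=3  [7,8,9]=1
  size 4 → [4,7,8,9]=1  [5,6,8,9]=6  [6,7,8,9]=4
  size 5 → [3,4,7,8,9]=1  [4,6,7,8,9]=5  [5,6,7,8,9]=10
  size 6 → [2,3,4,7,8,9]=1  [3,4,6,7,8,9]=6  [4,5,6,7,8,9]=15
  size 7 → [1,2,3,4,7,8,9]=1  [2,3,4,6,7,8,9]=7  [3,4,5,6,7,8,9]=21
  size 8 → [0,1,2,3,4,7,8,9]=1  [1,2,3,4,6,7,8,9]=8  [2,3,4,5,6,7,8,9]=28
  first=0(i) contributes 36
  first=5(l) contributes 9
|[w]| = 45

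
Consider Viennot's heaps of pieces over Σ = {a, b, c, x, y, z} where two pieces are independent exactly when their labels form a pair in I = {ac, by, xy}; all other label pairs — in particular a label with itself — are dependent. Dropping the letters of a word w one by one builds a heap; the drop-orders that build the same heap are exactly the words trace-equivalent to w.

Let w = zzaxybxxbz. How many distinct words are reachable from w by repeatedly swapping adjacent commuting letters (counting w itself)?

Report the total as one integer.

piece 0:z — minimal
piece 1:z rests on {0:z}
piece 2:a rests on {1:z}
piece 3:x rests on {2:a}
piece 4:y rests on {2:a}
piece 5:b rests on {3:x}
piece 6:x rests on {5:b}
piece 7:x rests on {6:x}
piece 8:b rests on {7:x}
piece 9:z rests on {4:y, 8:b}
minimal pieces: {0:z}
ways to finish when only these pieces remain (= sum over removing one remaining piece with nothing left below it):
  1 left: {9}→1
  2 left: {4,9}→1  {8,9}→1
  3 left: {4,8,9}→2  {7,8,9}→1
  4 left: {4,7,8,9}→3  {6,7,8,9}→1
  5 left: {4,6,7,8,9}→4  {5,6,7,8,9}→1
  6 left: {3,5,6,7,8,9}→1  {4,5,6,7,8,9}→5
  7 left: {3,4,5,6,7,8,9}→6
  8 left: {2,3,4,5,6,7,8,9}→6
  placing 0:z first → 6 extensions

6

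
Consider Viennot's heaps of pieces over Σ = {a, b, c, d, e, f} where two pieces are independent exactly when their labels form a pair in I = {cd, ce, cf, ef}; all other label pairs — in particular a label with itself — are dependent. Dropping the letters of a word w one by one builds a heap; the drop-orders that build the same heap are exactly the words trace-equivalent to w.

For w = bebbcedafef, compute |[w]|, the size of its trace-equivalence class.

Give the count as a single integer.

#0=b has no predecessor
#1=e depends on [0:b]
#2=b depends on [1:e]
#3=b depends on [2:b]
#4=c depends on [3:b]
#5=e depends on [3:b]
#6=d depends on [5:e]
#7=a depends on [4:c, 6:d]
#8=f depends on [7:a]
#9=e depends on [7:a]
#10=f depends on [8:f]
sources: [0:b]
N(rest) = Σ N(rest − s) over sources s of rest; N(one piece) = 1:
  size 1 → [9]=1  [10]=1
  size 2 → [8,10]=1  [9,10]=2
  size 3 → [8,9,10]=3
  size 4 → [7,8,9,10]=3
  size 5 → [4,7,8,9,10]=3  [6,7,8,9,10]=3
  size 6 → [4,6,7,8,9,10]=6  [5,6,7,8,9,10]=3
  size 7 → [4,5,6,7,8,9,10]=9
  size 8 → [3,4,5,6,7,8,9,10]=9
  size 9 → [2,3,4,5,6,7,8,9,10]=9
  first=0(b) contributes 9

9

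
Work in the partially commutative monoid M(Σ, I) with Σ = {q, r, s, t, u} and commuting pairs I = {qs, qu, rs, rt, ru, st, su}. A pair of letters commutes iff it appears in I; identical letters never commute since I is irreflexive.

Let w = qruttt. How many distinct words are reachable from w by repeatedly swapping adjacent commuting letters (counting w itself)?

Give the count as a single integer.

piece 0:q — minimal
piece 1:r rests on {0:q}
piece 2:u — minimal
piece 3:t rests on {0:q, 2:u}
piece 4:t rests on {3:t}
piece 5:t rests on {4:t}
minimal pieces: {0:q, 2:u}
ways to finish when only these pieces remain (= sum over removing one remaining piece with nothing left below it):
  1 left: {1}→1  {5}→1
  2 left: {1,5}→2  {4,5}→1
  3 left: {1,4,5}→3  {3,4,5}→1
  4 left: {1,3,4,5}→4  {2,3,4,5}→1
  placing 0:q first → 5 extensions
  placing 2:u first → 4 extensions
total linear extensions = 9

9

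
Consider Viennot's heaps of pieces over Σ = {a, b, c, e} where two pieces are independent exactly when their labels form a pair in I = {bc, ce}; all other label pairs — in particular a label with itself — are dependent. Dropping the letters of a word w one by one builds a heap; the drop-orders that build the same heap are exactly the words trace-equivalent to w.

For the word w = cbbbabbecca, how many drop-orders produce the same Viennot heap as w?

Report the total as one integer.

40

piece 0:c — minimal
piece 1:b — minimal
piece 2:b rests on {1:b}
piece 3:b rests on {2:b}
piece 4:a rests on {0:c, 3:b}
piece 5:b rests on {4:a}
piece 6:b rests on {5:b}
piece 7:e rests on {6:b}
piece 8:c rests on {4:a}
piece 9:c rests on {8:c}
piece 10:a rests on {7:e, 9:c}
minimal pieces: {0:c, 1:b}
ways to finish when only these pieces remain (= sum over removing one remaining piece with nothing left below it):
  1 left: {10}→1
  2 left: {7,10}→1  {9,10}→1
  3 left: {6,7,10}→1  {7,9,10}→2  {8,9,10}→1
  4 left: {5,6,7,10}→1  {6,7,9,10}→3  {7,8,9,10}→3
  5 left: {5,6,7,9,10}→4  {6,7,8,9,10}→6
  6 left: {5,6,7,8,9,10}→10
  7 left: {4,5,6,7,8,9,10}→10
  8 left: {0,4,5,6,7,8,9,10}→10  {3,4,5,6,7,8,9,10}→10
  9 left: {0,3,4,5,6,7,8,9,10}→20  {2,3,4,5,6,7,8,9,10}→10
  placing 0:c first → 10 extensions
  placing 1:b first → 30 extensions
total linear extensions = 40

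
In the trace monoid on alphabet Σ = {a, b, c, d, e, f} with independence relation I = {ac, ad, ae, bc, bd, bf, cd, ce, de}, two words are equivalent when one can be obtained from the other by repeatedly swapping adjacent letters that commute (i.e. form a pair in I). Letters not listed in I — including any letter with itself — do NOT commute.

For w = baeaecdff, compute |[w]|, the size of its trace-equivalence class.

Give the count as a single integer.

piece 0:b — minimal
piece 1:a rests on {0:b}
piece 2:e rests on {0:b}
piece 3:a rests on {1:a}
piece 4:e rests on {2:e}
piece 5:c — minimal
piece 6:d — minimal
piece 7:f rests on {3:a, 4:e, 5:c, 6:d}
piece 8:f rests on {7:f}
minimal pieces: {0:b, 5:c, 6:d}
ways to finish when only these pieces remain (= sum over removing one remaining piece with nothing left below it):
  1 left: {8}→1
  2 left: {7,8}→1
  3 left: {3,7,8}→1  {4,7,8}→1  {5,7,8}→1  {6,7,8}→1
  4 left: {1,3,7,8}→1  {2,4,7,8}→1  {3,4,7,8}→2  {3,5,7,8}→2  {3,6,7,8}→2  {4,5,7,8}→2  {4,6,7,8}→2  {5,6,7,8}→2
  5 left: {1,3,4,7,8}→3  {1,3,5,7,8}→3  {1,3,6,7,8}→3  {2,3,4,7,8}→3  {2,4,5,7,8}→3  {2,4,6,7,8}→3  {3,4,5,7,8}→6  {3,4,6,7,8}→6  {3,5,6,7,8}→6  {4,5,6,7,8}→6
  6 left: {1,2,3,4,7,8}→6  {1,3,4,5,7,8}→12  {1,3,4,6,7,8}→12  {1,3,5,6,7,8}→12  {2,3,4,5,7,8}→12  {2,3,4,6,7,8}→12  {2,4,5,6,7,8}→12  {3,4,5,6,7,8}→24
  7 left: {0,1,2,3,4,7,8}→6  {1,2,3,4,5,7,8}→30  {1,2,3,4,6,7,8}→30  {1,3,4,5,6,7,8}→60  {2,3,4,5,6,7,8}→60
  placing 0:b first → 180 extensions
  placing 5:c first → 36 extensions
  placing 6:d first → 36 extensions
total linear extensions = 252

252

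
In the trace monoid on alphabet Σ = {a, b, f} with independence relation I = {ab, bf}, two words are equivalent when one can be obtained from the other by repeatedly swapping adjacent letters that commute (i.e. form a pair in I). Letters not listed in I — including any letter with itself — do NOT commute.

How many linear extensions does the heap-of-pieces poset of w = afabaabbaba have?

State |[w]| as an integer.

330

0(a) covers ∅
1(f) covers 0:a
2(a) covers 1:f
3(b) covers ∅
4(a) covers 2:a
5(a) covers 4:a
6(b) covers 3:b
7(b) covers 6:b
8(a) covers 5:a
9(b) covers 7:b
10(a) covers 8:a
floor of heap: 0:a, 3:b
completions by unplaced set U, small U first (add the entries for U minus each lowest piece of U):
  |U|=1: {9}:1  {10}:1
  |U|=2: {7,9}:1  {8,10}:1  {9,10}:2
  |U|=3: {5,8,10}:1  {6,7,9}:1  {7,9,10}:3  {8,9,10}:3
  |U|=4: {3,6,7,9}:1  {4,5,8,10}:1  {5,8,9,10}:4  {6,7,9,10}:4  {7,8,9,10}:6
  |U|=5: {2,4,5,8,10}:1  {3,6,7,9,10}:5  {4,5,8,9,10}:5  {5,7,8,9,10}:10  {6,7,8,9,10}:10
  |U|=6: {1,2,4,5,8,10}:1  {2,4,5,8,9,10}:6  {3,6,7,8,9,10}:15  {4,5,7,8,9,10}:15  {5,6,7,8,9,10}:20
  |U|=7: {0,1,2,4,5,8,10}:1  {1,2,4,5,8,9,10}:7  {2,4,5,7,8,9,10}:21  {3,5,6,7,8,9,10}:35  {4,5,6,7,8,9,10}:35
  |U|=8: {0,1,2,4,5,8,9,10}:8  {1,2,4,5,7,8,9,10}:28  {2,4,5,6,7,8,9,10}:56  {3,4,5,6,7,8,9,10}:70
  |U|=9: {0,1,2,4,5,7,8,9,10}:36  {1,2,4,5,6,7,8,9,10}:84  {2,3,4,5,6,7,8,9,10}:126
  start at 0(a): 210
  start at 3(b): 120
sum over floor = 330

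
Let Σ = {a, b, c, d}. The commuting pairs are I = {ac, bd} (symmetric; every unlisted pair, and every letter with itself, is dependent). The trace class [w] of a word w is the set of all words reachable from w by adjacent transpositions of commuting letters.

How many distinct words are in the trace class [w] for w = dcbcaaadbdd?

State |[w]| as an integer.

16

piece 0:d — minimal
piece 1:c rests on {0:d}
piece 2:b rests on {1:c}
piece 3:c rests on {2:b}
piece 4:a rests on {2:b}
piece 5:a rests on {4:a}
piece 6:a rests on {5:a}
piece 7:d rests on {3:c, 6:a}
piece 8:b rests on {3:c, 6:a}
piece 9:d rests on {7:d}
piece 10:d rests on {9:d}
minimal pieces: {0:d}
ways to finish when only these pieces remain (= sum over removing one remaining piece with nothing left below it):
  1 left: {8}→1  {10}→1
  2 left: {8,10}→2  {9,10}→1
  3 left: {7,9,10}→1  {8,9,10}→3
  4 left: {7,8,9,10}→4
  5 left: {3,7,8,9,10}→4  {6,7,8,9,10}→4
  6 left: {3,6,7,8,9,10}→8  {5,6,7,8,9,10}→4
  7 left: {3,5,6,7,8,9,10}→12  {4,5,6,7,8,9,10}→4
  8 left: {3,4,5,6,7,8,9,10}→16
  9 left: {2,3,4,5,6,7,8,9,10}→16
  placing 0:d first → 16 extensions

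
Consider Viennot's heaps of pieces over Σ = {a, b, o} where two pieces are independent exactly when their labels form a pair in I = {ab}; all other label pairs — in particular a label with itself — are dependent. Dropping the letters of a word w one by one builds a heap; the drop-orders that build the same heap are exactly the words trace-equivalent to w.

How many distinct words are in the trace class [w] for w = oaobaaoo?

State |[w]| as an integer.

3

#0=o has no predecessor
#1=a depends on [0:o]
#2=o depends on [1:a]
#3=b depends on [2:o]
#4=a depends on [2:o]
#5=a depends on [4:a]
#6=o depends on [3:b, 5:a]
#7=o depends on [6:o]
sources: [0:o]
N(rest) = Σ N(rest − s) over sources s of rest; N(one piece) = 1:
  size 1 → [7]=1
  size 2 → [6,7]=1
  size 3 → [3,6,7]=1  [5,6,7]=1
  size 4 → [3,5,6,7]=2  [4,5,6,7]=1
  size 5 → [3,4,5,6,7]=3
  size 6 → [2,3,4,5,6,7]=3
  first=0(o) contributes 3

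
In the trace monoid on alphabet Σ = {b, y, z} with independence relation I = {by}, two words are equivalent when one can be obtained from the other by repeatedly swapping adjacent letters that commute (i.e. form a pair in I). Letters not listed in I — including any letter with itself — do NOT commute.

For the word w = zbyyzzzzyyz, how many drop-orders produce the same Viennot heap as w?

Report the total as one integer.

3

piece 0:z — minimal
piece 1:b rests on {0:z}
piece 2:y rests on {0:z}
piece 3:y rests on {2:y}
piece 4:z rests on {1:b, 3:y}
piece 5:z rests on {4:z}
piece 6:z rests on {5:z}
piece 7:z rests on {6:z}
piece 8:y rests on {7:z}
piece 9:y rests on {8:y}
piece 10:z rests on {9:y}
minimal pieces: {0:z}
ways to finish when only these pieces remain (= sum over removing one remaining piece with nothing left below it):
  1 left: {10}→1
  2 left: {9,10}→1
  3 left: {8,9,10}→1
  4 left: {7,8,9,10}→1
  5 left: {6,7,8,9,10}→1
  6 left: {5,6,7,8,9,10}→1
  7 left: {4,5,6,7,8,9,10}→1
  8 left: {1,4,5,6,7,8,9,10}→1  {3,4,5,6,7,8,9,10}→1
  9 left: {1,3,4,5,6,7,8,9,10}→2  {2,3,4,5,6,7,8,9,10}→1
  placing 0:z first → 3 extensions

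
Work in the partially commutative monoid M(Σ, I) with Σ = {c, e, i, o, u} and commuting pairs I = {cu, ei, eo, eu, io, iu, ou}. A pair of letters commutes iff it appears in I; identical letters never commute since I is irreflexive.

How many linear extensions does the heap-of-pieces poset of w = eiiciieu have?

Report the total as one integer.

piece 0:e — minimal
piece 1:i — minimal
piece 2:i rests on {1:i}
piece 3:c rests on {0:e, 2:i}
piece 4:i rests on {3:c}
piece 5:i rests on {4:i}
piece 6:e rests on {3:c}
piece 7:u — minimal
minimal pieces: {0:e, 1:i, 7:u}
ways to finish when only these pieces remain (= sum over removing one remaining piece with nothing left below it):
  1 left: {5}→1  {6}→1  {7}→1
  2 left: {4,5}→1  {5,6}→2  {5,7}→2  {6,7}→2
  3 left: {4,5,6}→3  {4,5,7}→3  {5,6,7}→6
  4 left: {3,4,5,6}→3  {4,5,6,7}→12
  5 left: {0,3,4,5,6}→3  {2,3,4,5,6}→3  {3,4,5,6,7}→15
  6 left: {0,2,3,4,5,6}→6  {0,3,4,5,6,7}→18  {1,2,3,4,5,6}→3  {2,3,4,5,6,7}→18
  placing 0:e first → 21 extensions
  placing 1:i first → 42 extensions
  placing 7:u first → 9 extensions
total linear extensions = 72

72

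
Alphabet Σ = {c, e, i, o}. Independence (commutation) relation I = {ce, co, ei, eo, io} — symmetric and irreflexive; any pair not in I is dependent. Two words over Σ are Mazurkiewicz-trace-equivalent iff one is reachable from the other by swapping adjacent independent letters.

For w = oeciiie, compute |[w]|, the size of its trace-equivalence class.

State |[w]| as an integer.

piece 0:o — minimal
piece 1:e — minimal
piece 2:c — minimal
piece 3:i rests on {2:c}
piece 4:i rests on {3:i}
piece 5:i rests on {4:i}
piece 6:e rests on {1:e}
minimal pieces: {0:o, 1:e, 2:c}
ways to finish when only these pieces remain (= sum over removing one remaining piece with nothing left below it):
  1 left: {0}→1  {5}→1  {6}→1
  2 left: {0,5}→2  {0,6}→2  {1,6}→1  {4,5}→1  {5,6}→2
  3 left: {0,1,6}→3  {0,4,5}→3  {0,5,6}→6  {1,5,6}→3  {3,4,5}→1  {4,5,6}→3
  4 left: {0,1,5,6}→12  {0,3,4,5}→4  {0,4,5,6}→12  {1,4,5,6}→6  {2,3,4,5}→1  {3,4,5,6}→4
  5 left: {0,1,4,5,6}→30  {0,2,3,4,5}→5  {0,3,4,5,6}→20  {1,3,4,5,6}→10  {2,3,4,5,6}→5
  placing 0:o first → 15 extensions
  placing 1:e first → 30 extensions
  placing 2:c first → 60 extensions
total linear extensions = 105

105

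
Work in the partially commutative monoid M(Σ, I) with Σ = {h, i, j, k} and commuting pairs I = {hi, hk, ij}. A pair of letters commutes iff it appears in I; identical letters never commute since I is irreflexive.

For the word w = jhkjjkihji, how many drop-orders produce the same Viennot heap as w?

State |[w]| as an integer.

18

#0=j has no predecessor
#1=h depends on [0:j]
#2=k depends on [0:j]
#3=j depends on [1:h, 2:k]
#4=j depends on [3:j]
#5=k depends on [4:j]
#6=i depends on [5:k]
#7=h depends on [4:j]
#8=j depends on [5:k, 7:h]
#9=i depends on [6:i]
sources: [0:j]
N(rest) = Σ N(rest − s) over sources s of rest; N(one piece) = 1:
  size 1 → [8]=1  [9]=1
  size 2 → [6,9]=1  [7,8]=1  [8,9]=2
  size 3 → [6,8,9]=3  [7,8,9]=3
  size 4 → [5,6,8,9]=3  [6,7,8,9]=6
  size 5 → [5,6,7,8,9]=9
  size 6 → [4,5,6,7,8,9]=9
  size 7 → [3,4,5,6,7,8,9]=9
  size 8 → [1,3,4,5,6,7,8,9]=9  [2,3,4,5,6,7,8,9]=9
  first=0(j) contributes 18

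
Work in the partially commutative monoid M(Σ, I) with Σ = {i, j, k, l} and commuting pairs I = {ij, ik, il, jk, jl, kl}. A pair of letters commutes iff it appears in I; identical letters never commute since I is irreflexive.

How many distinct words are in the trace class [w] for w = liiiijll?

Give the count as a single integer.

280

drop 0:l onto floor
drop 1:i onto floor
drop 2:i onto {1:i}
drop 3:i onto {2:i}
drop 4:i onto {3:i}
drop 5:j onto floor
drop 6:l onto {0:l}
drop 7:l onto {6:l}
ground layer = {0:l, 1:i, 5:j}
drop-orders for the pieces not yet dropped (sum over which currently-grounded one goes next):
  1 to go: {4} 1  {5} 1  {7} 1
  2 to go: {3,4} 1  {4,5} 2  {4,7} 2  {5,7} 2  {6,7} 1
  3 to go: {0,6,7} 1  {2,3,4} 1  {3,4,5} 3  {3,4,7} 3  {4,5,7} 6  {4,6,7} 3  {5,6,7} 3
  4 to go: {0,4,6,7} 4  {0,5,6,7} 4  {1,2,3,4} 1  {2,3,4,5} 4  {2,3,4,7} 4  {3,4,5,7} 12  {3,4,6,7} 6  {4,5,6,7} 12
  5 to go: {0,3,4,6,7} 10  {0,4,5,6,7} 20  {1,2,3,4,5} 5  {1,2,3,4,7} 5  {2,3,4,5,7} 20  {2,3,4,6,7} 10  {3,4,5,6,7} 30
  6 to go: {0,2,3,4,6,7} 20  {0,3,4,5,6,7} 60  {1,2,3,4,5,7} 30  {1,2,3,4,6,7} 15  {2,3,4,5,6,7} 60
  if 0:l drops first: 105 orders
  if 1:i drops first: 140 orders
  if 5:j drops first: 35 orders
heap linearizations: 280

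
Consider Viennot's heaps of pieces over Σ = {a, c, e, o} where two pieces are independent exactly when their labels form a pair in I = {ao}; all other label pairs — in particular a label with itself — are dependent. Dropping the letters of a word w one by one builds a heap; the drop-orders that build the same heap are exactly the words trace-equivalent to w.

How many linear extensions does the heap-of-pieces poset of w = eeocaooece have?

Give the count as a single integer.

piece 0:e — minimal
piece 1:e rests on {0:e}
piece 2:o rests on {1:e}
piece 3:c rests on {2:o}
piece 4:a rests on {3:c}
piece 5:o rests on {3:c}
piece 6:o rests on {5:o}
piece 7:e rests on {4:a, 6:o}
piece 8:c rests on {7:e}
piece 9:e rests on {8:c}
minimal pieces: {0:e}
ways to finish when only these pieces remain (= sum over removing one remaining piece with nothing left below it):
  1 left: {9}→1
  2 left: {8,9}→1
  3 left: {7,8,9}→1
  4 left: {4,7,8,9}→1  {6,7,8,9}→1
  5 left: {4,6,7,8,9}→2  {5,6,7,8,9}→1
  6 left: {4,5,6,7,8,9}→3
  7 left: {3,4,5,6,7,8,9}→3
  8 left: {2,3,4,5,6,7,8,9}→3
  placing 0:e first → 3 extensions

3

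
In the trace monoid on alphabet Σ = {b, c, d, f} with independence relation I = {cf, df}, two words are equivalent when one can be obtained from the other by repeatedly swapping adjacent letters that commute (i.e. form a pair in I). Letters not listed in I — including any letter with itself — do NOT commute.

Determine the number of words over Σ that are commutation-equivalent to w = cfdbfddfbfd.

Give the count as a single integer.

36

piece 0:c — minimal
piece 1:f — minimal
piece 2:d rests on {0:c}
piece 3:b rests on {1:f, 2:d}
piece 4:f rests on {3:b}
piece 5:d rests on {3:b}
piece 6:d rests on {5:d}
piece 7:f rests on {4:f}
piece 8:b rests on {6:d, 7:f}
piece 9:f rests on {8:b}
piece 10:d rests on {8:b}
minimal pieces: {0:c, 1:f}
ways to finish when only these pieces remain (= sum over removing one remaining piece with nothing left below it):
  1 left: {9}→1  {10}→1
  2 left: {9,10}→2
  3 left: {8,9,10}→2
  4 left: {6,8,9,10}→2  {7,8,9,10}→2
  5 left: {4,7,8,9,10}→2  {5,6,8,9,10}→2  {6,7,8,9,10}→4
  6 left: {4,6,7,8,9,10}→6  {5,6,7,8,9,10}→6
  7 left: {4,5,6,7,8,9,10}→12
  8 left: {3,4,5,6,7,8,9,10}→12
  9 left: {1,3,4,5,6,7,8,9,10}→12  {2,3,4,5,6,7,8,9,10}→12
  placing 0:c first → 24 extensions
  placing 1:f first → 12 extensions
total linear extensions = 36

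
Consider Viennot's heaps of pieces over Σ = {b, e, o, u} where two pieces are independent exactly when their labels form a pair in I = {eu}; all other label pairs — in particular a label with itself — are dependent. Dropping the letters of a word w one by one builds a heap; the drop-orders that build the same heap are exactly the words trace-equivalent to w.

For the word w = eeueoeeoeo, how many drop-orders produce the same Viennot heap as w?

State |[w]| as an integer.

drop 0:e onto floor
drop 1:e onto {0:e}
drop 2:u onto floor
drop 3:e onto {1:e}
drop 4:o onto {2:u, 3:e}
drop 5:e onto {4:o}
drop 6:e onto {5:e}
drop 7:o onto {6:e}
drop 8:e onto {7:o}
drop 9:o onto {8:e}
ground layer = {0:e, 2:u}
drop-orders for the pieces not yet dropped (sum over which currently-grounded one goes next):
  1 to go: {9} 1
  2 to go: {8,9} 1
  3 to go: {7,8,9} 1
  4 to go: {6,7,8,9} 1
  5 to go: {5,6,7,8,9} 1
  6 to go: {4,5,6,7,8,9} 1
  7 to go: {2,4,5,6,7,8,9} 1  {3,4,5,6,7,8,9} 1
  8 to go: {1,3,4,5,6,7,8,9} 1  {2,3,4,5,6,7,8,9} 2
  if 0:e drops first: 3 orders
  if 2:u drops first: 1 orders
heap linearizations: 4

4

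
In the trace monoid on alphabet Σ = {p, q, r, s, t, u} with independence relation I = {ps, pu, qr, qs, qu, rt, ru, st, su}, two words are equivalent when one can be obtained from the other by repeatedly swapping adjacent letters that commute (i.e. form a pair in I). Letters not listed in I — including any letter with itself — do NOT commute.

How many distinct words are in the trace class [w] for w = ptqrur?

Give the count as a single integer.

20

drop 0:p onto floor
drop 1:t onto {0:p}
drop 2:q onto {1:t}
drop 3:r onto {0:p}
drop 4:u onto {1:t}
drop 5:r onto {3:r}
ground layer = {0:p}
drop-orders for the pieces not yet dropped (sum over which currently-grounded one goes next):
  1 to go: {2} 1  {4} 1  {5} 1
  2 to go: {2,4} 2  {2,5} 2  {3,5} 1  {4,5} 2
  3 to go: {1,2,4} 2  {2,3,5} 3  {2,4,5} 6  {3,4,5} 3
  4 to go: {1,2,4,5} 8  {2,3,4,5} 12
  if 0:p drops first: 20 orders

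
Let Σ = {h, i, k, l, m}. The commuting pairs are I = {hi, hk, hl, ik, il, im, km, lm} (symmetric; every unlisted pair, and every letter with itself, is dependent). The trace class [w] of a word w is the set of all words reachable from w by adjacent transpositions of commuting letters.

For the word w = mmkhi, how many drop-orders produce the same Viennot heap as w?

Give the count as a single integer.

20

piece 0:m — minimal
piece 1:m rests on {0:m}
piece 2:k — minimal
piece 3:h rests on {1:m}
piece 4:i — minimal
minimal pieces: {0:m, 2:k, 4:i}
ways to finish when only these pieces remain (= sum over removing one remaining piece with nothing left below it):
  1 left: {2}→1  {3}→1  {4}→1
  2 left: {1,3}→1  {2,3}→2  {2,4}→2  {3,4}→2
  3 left: {0,1,3}→1  {1,2,3}→3  {1,3,4}→3  {2,3,4}→6
  placing 0:m first → 12 extensions
  placing 2:k first → 4 extensions
  placing 4:i first → 4 extensions
total linear extensions = 20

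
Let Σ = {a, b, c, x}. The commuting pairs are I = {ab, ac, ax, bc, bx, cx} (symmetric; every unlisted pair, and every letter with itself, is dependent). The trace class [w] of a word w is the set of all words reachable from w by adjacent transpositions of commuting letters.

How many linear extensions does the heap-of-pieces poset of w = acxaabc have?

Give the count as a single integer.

drop 0:a onto floor
drop 1:c onto floor
drop 2:x onto floor
drop 3:a onto {0:a}
drop 4:a onto {3:a}
drop 5:b onto floor
drop 6:c onto {1:c}
ground layer = {0:a, 1:c, 2:x, 5:b}
drop-orders for the pieces not yet dropped (sum over which currently-grounded one goes next):
  1 to go: {2} 1  {4} 1  {5} 1  {6} 1
  2 to go: {1,6} 1  {2,4} 2  {2,5} 2  {2,6} 2  {3,4} 1  {4,5} 2  {4,6} 2  {5,6} 2
  3 to go: {0,3,4} 1  {1,2,6} 3  {1,4,6} 3  {1,5,6} 3  {2,3,4} 3  {2,4,5} 6  {2,4,6} 6  {2,5,6} 6  {3,4,5} 3  {3,4,6} 3  {4,5,6} 6
  4 to go: {0,2,3,4} 4  {0,3,4,5} 4  {0,3,4,6} 4  {1,2,4,6} 12  {1,2,5,6} 12  {1,3,4,6} 6  {1,4,5,6} 12  {2,3,4,5} 12  {2,3,4,6} 12  {2,4,5,6} 24  {3,4,5,6} 12
  5 to go: {0,1,3,4,6} 10  {0,2,3,4,5} 20  {0,2,3,4,6} 20  {0,3,4,5,6} 20  {1,2,3,4,6} 30  {1,2,4,5,6} 60  {1,3,4,5,6} 30  {2,3,4,5,6} 60
  if 0:a drops first: 180 orders
  if 1:c drops first: 120 orders
  if 2:x drops first: 60 orders
  if 5:b drops first: 60 orders
heap linearizations: 420

420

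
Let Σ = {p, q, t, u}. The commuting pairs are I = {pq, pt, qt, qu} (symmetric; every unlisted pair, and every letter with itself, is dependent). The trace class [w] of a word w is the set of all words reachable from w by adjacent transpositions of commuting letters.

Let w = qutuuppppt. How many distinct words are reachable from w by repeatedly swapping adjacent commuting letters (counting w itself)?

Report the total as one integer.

#0=q has no predecessor
#1=u has no predecessor
#2=t depends on [1:u]
#3=u depends on [2:t]
#4=u depends on [3:u]
#5=p depends on [4:u]
#6=p depends on [5:p]
#7=p depends on [6:p]
#8=p depends on [7:p]
#9=t depends on [4:u]
sources: [0:q, 1:u]
N(rest) = Σ N(rest − s) over sources s of rest; N(one piece) = 1:
  size 1 → [0]=1  [8]=1  [9]=1
  size 2 → [0,8]=2  [0,9]=2  [7,8]=1  [8,9]=2
  size 3 → [0,7,8]=3  [0,8,9]=6  [6,7,8]=1  [7,8,9]=3
  size 4 → [0,6,7,8]=4  [0,7,8,9]=12  [5,6,7,8]=1  [6,7,8,9]=4
  size 5 → [0,5,6,7,8]=5  [0,6,7,8,9]=20  [5,6,7,8,9]=5
  size 6 → [0,5,6,7,8,9]=30  [4,5,6,7,8,9]=5
  size 7 → [0,4,5,6,7,8,9]=35  [3,4,5,6,7,8,9]=5
  size 8 → [0,3,4,5,6,7,8,9]=40  [2,3,4,5,6,7,8,9]=5
  first=0(q) contributes 5
  first=1(u) contributes 45
|[w]| = 50

50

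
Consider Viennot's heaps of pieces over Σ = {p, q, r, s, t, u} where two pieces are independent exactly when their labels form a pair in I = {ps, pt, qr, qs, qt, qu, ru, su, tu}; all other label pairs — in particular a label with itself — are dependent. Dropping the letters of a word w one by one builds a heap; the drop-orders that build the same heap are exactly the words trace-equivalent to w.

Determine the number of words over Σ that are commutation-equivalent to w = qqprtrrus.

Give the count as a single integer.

6

piece 0:q — minimal
piece 1:q rests on {0:q}
piece 2:p rests on {1:q}
piece 3:r rests on {2:p}
piece 4:t rests on {3:r}
piece 5:r rests on {4:t}
piece 6:r rests on {5:r}
piece 7:u rests on {2:p}
piece 8:s rests on {6:r}
minimal pieces: {0:q}
ways to finish when only these pieces remain (= sum over removing one remaining piece with nothing left below it):
  1 left: {7}→1  {8}→1
  2 left: {6,8}→1  {7,8}→2
  3 left: {5,6,8}→1  {6,7,8}→3
  4 left: {4,5,6,8}→1  {5,6,7,8}→4
  5 left: {3,4,5,6,8}→1  {4,5,6,7,8}→5
  6 left: {3,4,5,6,7,8}→6
  7 left: {2,3,4,5,6,7,8}→6
  placing 0:q first → 6 extensions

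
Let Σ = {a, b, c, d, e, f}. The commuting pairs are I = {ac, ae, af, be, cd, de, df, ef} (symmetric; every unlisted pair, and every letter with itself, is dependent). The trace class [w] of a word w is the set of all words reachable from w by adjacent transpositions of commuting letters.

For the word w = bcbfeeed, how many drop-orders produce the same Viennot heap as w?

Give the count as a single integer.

#0=b has no predecessor
#1=c depends on [0:b]
#2=b depends on [1:c]
#3=f depends on [2:b]
#4=e depends on [1:c]
#5=e depends on [4:e]
#6=e depends on [5:e]
#7=d depends on [2:b]
sources: [0:b]
N(rest) = Σ N(rest − s) over sources s of rest; N(one piece) = 1:
  size 1 → [3]=1  [6]=1  [7]=1
  size 2 → [3,6]=2  [3,7]=2  [5,6]=1  [6,7]=2
  size 3 → [2,3,7]=2  [3,5,6]=3  [3,6,7]=6  [4,5,6]=1  [5,6,7]=3
  size 4 → [2,3,6,7]=8  [3,4,5,6]=4  [3,5,6,7]=12  [4,5,6,7]=4
  size 5 → [2,3,5,6,7]=20  [3,4,5,6,7]=20
  size 6 → [2,3,4,5,6,7]=40
  first=0(b) contributes 40

40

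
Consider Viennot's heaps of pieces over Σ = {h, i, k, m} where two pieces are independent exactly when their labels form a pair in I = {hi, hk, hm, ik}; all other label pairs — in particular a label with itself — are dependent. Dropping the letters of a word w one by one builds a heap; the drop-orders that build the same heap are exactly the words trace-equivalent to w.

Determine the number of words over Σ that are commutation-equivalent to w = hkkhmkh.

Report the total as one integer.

35

0(h) covers ∅
1(k) covers ∅
2(k) covers 1:k
3(h) covers 0:h
4(m) covers 2:k
5(k) covers 4:m
6(h) covers 3:h
floor of heap: 0:h, 1:k
completions by unplaced set U, small U first (add the entries for U minus each lowest piece of U):
  |U|=1: {5}:1  {6}:1
  |U|=2: {3,6}:1  {4,5}:1  {5,6}:2
  |U|=3: {0,3,6}:1  {2,4,5}:1  {3,5,6}:3  {4,5,6}:3
  |U|=4: {0,3,5,6}:4  {1,2,4,5}:1  {2,4,5,6}:4  {3,4,5,6}:6
  |U|=5: {0,3,4,5,6}:10  {1,2,4,5,6}:5  {2,3,4,5,6}:10
  start at 0(h): 15
  start at 1(k): 20
sum over floor = 35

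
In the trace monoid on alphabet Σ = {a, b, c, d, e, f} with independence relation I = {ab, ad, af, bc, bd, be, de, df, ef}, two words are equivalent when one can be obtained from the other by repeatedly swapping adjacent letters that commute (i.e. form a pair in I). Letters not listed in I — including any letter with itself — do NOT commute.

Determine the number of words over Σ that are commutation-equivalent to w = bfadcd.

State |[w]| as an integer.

piece 0:b — minimal
piece 1:f rests on {0:b}
piece 2:a — minimal
piece 3:d — minimal
piece 4:c rests on {1:f, 2:a, 3:d}
piece 5:d rests on {4:c}
minimal pieces: {0:b, 2:a, 3:d}
ways to finish when only these pieces remain (= sum over removing one remaining piece with nothing left below it):
  1 left: {5}→1
  2 left: {4,5}→1
  3 left: {1,4,5}→1  {2,4,5}→1  {3,4,5}→1
  4 left: {0,1,4,5}→1  {1,2,4,5}→2  {1,3,4,5}→2  {2,3,4,5}→2
  placing 0:b first → 6 extensions
  placing 2:a first → 3 extensions
  placing 3:d first → 3 extensions
total linear extensions = 12

12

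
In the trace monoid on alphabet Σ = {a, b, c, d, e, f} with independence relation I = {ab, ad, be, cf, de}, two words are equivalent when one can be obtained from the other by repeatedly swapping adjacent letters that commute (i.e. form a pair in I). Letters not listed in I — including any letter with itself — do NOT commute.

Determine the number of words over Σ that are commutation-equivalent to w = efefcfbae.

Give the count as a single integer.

9

drop 0:e onto floor
drop 1:f onto {0:e}
drop 2:e onto {1:f}
drop 3:f onto {2:e}
drop 4:c onto {2:e}
drop 5:f onto {3:f}
drop 6:b onto {4:c, 5:f}
drop 7:a onto {4:c, 5:f}
drop 8:e onto {7:a}
ground layer = {0:e}
drop-orders for the pieces not yet dropped (sum over which currently-grounded one goes next):
  1 to go: {6} 1  {8} 1
  2 to go: {6,8} 2  {7,8} 1
  3 to go: {6,7,8} 3
  4 to go: {4,6,7,8} 3  {5,6,7,8} 3
  5 to go: {3,5,6,7,8} 3  {4,5,6,7,8} 6
  6 to go: {3,4,5,6,7,8} 9
  7 to go: {2,3,4,5,6,7,8} 9
  if 0:e drops first: 9 orders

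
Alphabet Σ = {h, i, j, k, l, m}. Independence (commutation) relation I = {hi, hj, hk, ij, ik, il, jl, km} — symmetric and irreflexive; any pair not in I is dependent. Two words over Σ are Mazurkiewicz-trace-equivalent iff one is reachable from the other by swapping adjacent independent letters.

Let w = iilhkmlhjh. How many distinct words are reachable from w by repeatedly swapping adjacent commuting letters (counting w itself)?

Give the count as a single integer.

104

#0=i has no predecessor
#1=i depends on [0:i]
#2=l has no predecessor
#3=h depends on [2:l]
#4=k depends on [2:l]
#5=m depends on [1:i, 3:h]
#6=l depends on [4:k, 5:m]
#7=h depends on [6:l]
#8=j depends on [4:k, 5:m]
#9=h depends on [7:h]
sources: [0:i, 2:l]
N(rest) = Σ N(rest − s) over sources s of rest; N(one piece) = 1:
  size 1 → [8]=1  [9]=1
  size 2 → [7,9]=1  [8,9]=2
  size 3 → [6,7,9]=1  [7,8,9]=3
  size 4 → [6,7,8,9]=4
  size 5 → [4,6,7,8,9]=4  [5,6,7,8,9]=4
  size 6 → [1,5,6,7,8,9]=4  [3,5,6,7,8,9]=4  [4,5,6,7,8,9]=8
  size 7 → [0,1,5,6,7,8,9]=4  [1,3,5,6,7,8,9]=8  [1,4,5,6,7,8,9]=12  [3,4,5,6,7,8,9]=12
  size 8 → [0,1,3,5,6,7,8,9]=12  [0,1,4,5,6,7,8,9]=16  [1,3,4,5,6,7,8,9]=32  [2,3,4,5,6,7,8,9]=12
  first=0(i) contributes 44
  first=2(l) contributes 60
|[w]| = 104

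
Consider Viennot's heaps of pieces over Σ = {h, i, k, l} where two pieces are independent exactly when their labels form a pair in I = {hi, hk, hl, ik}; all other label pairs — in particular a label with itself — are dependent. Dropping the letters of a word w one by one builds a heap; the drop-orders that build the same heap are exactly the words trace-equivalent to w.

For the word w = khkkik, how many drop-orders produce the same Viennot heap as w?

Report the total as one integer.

30

drop 0:k onto floor
drop 1:h onto floor
drop 2:k onto {0:k}
drop 3:k onto {2:k}
drop 4:i onto floor
drop 5:k onto {3:k}
ground layer = {0:k, 1:h, 4:i}
drop-orders for the pieces not yet dropped (sum over which currently-grounded one goes next):
  1 to go: {1} 1  {4} 1  {5} 1
  2 to go: {1,4} 2  {1,5} 2  {3,5} 1  {4,5} 2
  3 to go: {1,3,5} 3  {1,4,5} 6  {2,3,5} 1  {3,4,5} 3
  4 to go: {0,2,3,5} 1  {1,2,3,5} 4  {1,3,4,5} 12  {2,3,4,5} 4
  if 0:k drops first: 20 orders
  if 1:h drops first: 5 orders
  if 4:i drops first: 5 orders
heap linearizations: 30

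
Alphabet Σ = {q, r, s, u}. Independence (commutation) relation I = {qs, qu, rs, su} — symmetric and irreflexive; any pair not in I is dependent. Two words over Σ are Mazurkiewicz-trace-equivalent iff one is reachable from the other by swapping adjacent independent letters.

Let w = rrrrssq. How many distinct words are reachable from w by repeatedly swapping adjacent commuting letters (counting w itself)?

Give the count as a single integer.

21

piece 0:r — minimal
piece 1:r rests on {0:r}
piece 2:r rests on {1:r}
piece 3:r rests on {2:r}
piece 4:s — minimal
piece 5:s rests on {4:s}
piece 6:q rests on {3:r}
minimal pieces: {0:r, 4:s}
ways to finish when only these pieces remain (= sum over removing one remaining piece with nothing left below it):
  1 left: {5}→1  {6}→1
  2 left: {3,6}→1  {4,5}→1  {5,6}→2
  3 left: {2,3,6}→1  {3,5,6}→3  {4,5,6}→3
  4 left: {1,2,3,6}→1  {2,3,5,6}→4  {3,4,5,6}→6
  5 left: {0,1,2,3,6}→1  {1,2,3,5,6}→5  {2,3,4,5,6}→10
  placing 0:r first → 15 extensions
  placing 4:s first → 6 extensions
total linear extensions = 21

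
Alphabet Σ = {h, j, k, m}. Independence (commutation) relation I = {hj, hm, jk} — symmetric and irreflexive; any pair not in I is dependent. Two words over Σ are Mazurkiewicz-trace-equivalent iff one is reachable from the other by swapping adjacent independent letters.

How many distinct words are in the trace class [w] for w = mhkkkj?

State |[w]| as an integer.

piece 0:m — minimal
piece 1:h — minimal
piece 2:k rests on {0:m, 1:h}
piece 3:k rests on {2:k}
piece 4:k rests on {3:k}
piece 5:j rests on {0:m}
minimal pieces: {0:m, 1:h}
ways to finish when only these pieces remain (= sum over removing one remaining piece with nothing left below it):
  1 left: {4}→1  {5}→1
  2 left: {3,4}→1  {4,5}→2
  3 left: {2,3,4}→1  {3,4,5}→3
  4 left: {1,2,3,4}→1  {2,3,4,5}→4
  placing 0:m first → 5 extensions
  placing 1:h first → 4 extensions
total linear extensions = 9

9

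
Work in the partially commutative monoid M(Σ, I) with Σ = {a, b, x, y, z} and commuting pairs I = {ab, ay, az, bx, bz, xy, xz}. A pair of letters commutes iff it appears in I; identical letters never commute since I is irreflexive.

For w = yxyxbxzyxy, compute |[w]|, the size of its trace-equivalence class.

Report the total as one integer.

420

piece 0:y — minimal
piece 1:x — minimal
piece 2:y rests on {0:y}
piece 3:x rests on {1:x}
piece 4:b rests on {2:y}
piece 5:x rests on {3:x}
piece 6:z rests on {2:y}
piece 7:y rests on {4:b, 6:z}
piece 8:x rests on {5:x}
piece 9:y rests on {7:y}
minimal pieces: {0:y, 1:x}
ways to finish when only these pieces remain (= sum over removing one remaining piece with nothing left below it):
  1 left: {8}→1  {9}→1
  2 left: {5,8}→1  {7,9}→1  {8,9}→2
  3 left: {3,5,8}→1  {4,7,9}→1  {5,8,9}→3  {6,7,9}→1  {7,8,9}→3
  4 left: {1,3,5,8}→1  {3,5,8,9}→4  {4,6,7,9}→2  {4,7,8,9}→4  {5,7,8,9}→6  {6,7,8,9}→4
  5 left: {1,3,5,8,9}→5  {2,4,6,7,9}→2  {3,5,7,8,9}→10  {4,5,7,8,9}→10  {4,6,7,8,9}→10  {5,6,7,8,9}→10
  6 left: {0,2,4,6,7,9}→2  {1,3,5,7,8,9}→15  {2,4,6,7,8,9}→12  {3,4,5,7,8,9}→20  {3,5,6,7,8,9}→20  {4,5,6,7,8,9}→30
  7 left: {0,2,4,6,7,8,9}→14  {1,3,4,5,7,8,9}→35  {1,3,5,6,7,8,9}→35  {2,4,5,6,7,8,9}→42  {3,4,5,6,7,8,9}→70
  8 left: {0,2,4,5,6,7,8,9}→56  {1,3,4,5,6,7,8,9}→140  {2,3,4,5,6,7,8,9}→112
  placing 0:y first → 252 extensions
  placing 1:x first → 168 extensions
total linear extensions = 420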